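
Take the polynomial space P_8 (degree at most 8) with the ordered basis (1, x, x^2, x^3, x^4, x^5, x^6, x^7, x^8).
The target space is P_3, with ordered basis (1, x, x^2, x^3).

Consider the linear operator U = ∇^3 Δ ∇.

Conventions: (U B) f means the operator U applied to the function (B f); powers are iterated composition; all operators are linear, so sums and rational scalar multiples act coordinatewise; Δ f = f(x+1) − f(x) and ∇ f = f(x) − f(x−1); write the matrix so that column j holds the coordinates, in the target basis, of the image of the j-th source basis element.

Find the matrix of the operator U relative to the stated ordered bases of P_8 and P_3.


image of 1: 0
image of x: 0
image of x^2: 0
image of x^3: 0
image of x^4: 0
image of x^5: 120
image of x^6: 720x - 1080
image of x^7: 2520x^2 - 7560x + 6720
image of x^8: 6720x^3 - 30240x^2 + 53760x - 35280
each image's coordinates form column j of the matrix

the matrix is [[0, 0, 0, 0, 0, 120, -1080, 6720, -35280]; [0, 0, 0, 0, 0, 0, 720, -7560, 53760]; [0, 0, 0, 0, 0, 0, 0, 2520, -30240]; [0, 0, 0, 0, 0, 0, 0, 0, 6720]] (rows listed top to bottom)


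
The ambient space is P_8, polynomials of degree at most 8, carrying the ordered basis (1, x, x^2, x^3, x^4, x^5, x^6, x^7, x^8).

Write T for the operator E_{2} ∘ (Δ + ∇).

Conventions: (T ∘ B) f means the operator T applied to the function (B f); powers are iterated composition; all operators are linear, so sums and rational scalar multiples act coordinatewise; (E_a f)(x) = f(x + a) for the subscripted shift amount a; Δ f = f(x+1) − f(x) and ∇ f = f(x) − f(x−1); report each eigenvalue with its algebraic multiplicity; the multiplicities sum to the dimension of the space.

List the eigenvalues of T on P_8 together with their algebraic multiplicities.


image of 1: 0
image of x: 2
image of x^2: 4x + 8
image of x^3: 6x^2 + 24x + 26
image of x^4: 8x^3 + 48x^2 + 104x + 80
image of x^5: 10x^4 + 80x^3 + 260x^2 + 400x + 242
image of x^6: 12x^5 + 120x^4 + 520x^3 + 1200x^2 + 1452x + 728
image of x^7: 14x^6 + 168x^5 + 910x^4 + 2800x^3 + 5082x^2 + 5096x + 2186
image of x^8: 16x^7 + 224x^6 + 1456x^5 + 5600x^4 + 13552x^3 + 20384x^2 + 17488x + 6560
the matrix is upper triangular; its diagonal is (0, 0, 0, 0, 0, 0, 0, 0, 0)
for a triangular matrix the eigenvalues are the diagonal entries, with algebraic multiplicity their repetition count

λ = 0 (multiplicity 9)


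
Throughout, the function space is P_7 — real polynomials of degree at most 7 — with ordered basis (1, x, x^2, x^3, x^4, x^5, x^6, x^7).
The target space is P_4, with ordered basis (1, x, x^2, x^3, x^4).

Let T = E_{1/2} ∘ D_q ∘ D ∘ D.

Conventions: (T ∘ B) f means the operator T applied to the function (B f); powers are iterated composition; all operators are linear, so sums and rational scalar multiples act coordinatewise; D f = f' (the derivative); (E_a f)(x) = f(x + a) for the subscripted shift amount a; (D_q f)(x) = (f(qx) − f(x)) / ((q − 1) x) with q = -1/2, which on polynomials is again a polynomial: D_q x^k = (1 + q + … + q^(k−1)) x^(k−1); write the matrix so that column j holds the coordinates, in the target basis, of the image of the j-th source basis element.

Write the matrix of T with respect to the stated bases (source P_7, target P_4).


image of 1: 0
image of x: 0
image of x^2: 0
image of x^3: 6
image of x^4: 6x + 3
image of x^5: 15x^2 + 15x + 15/4
image of x^6: (75/4)x^3 + (225/8)x^2 + (225/16)x + 75/32
image of x^7: (231/8)x^4 + (231/4)x^3 + (693/16)x^2 + (231/16)x + 231/128
each image's coordinates form column j of the matrix

the matrix is [[0, 0, 0, 6, 3, 15/4, 75/32, 231/128]; [0, 0, 0, 0, 6, 15, 225/16, 231/16]; [0, 0, 0, 0, 0, 15, 225/8, 693/16]; [0, 0, 0, 0, 0, 0, 75/4, 231/4]; [0, 0, 0, 0, 0, 0, 0, 231/8]] (rows listed top to bottom)


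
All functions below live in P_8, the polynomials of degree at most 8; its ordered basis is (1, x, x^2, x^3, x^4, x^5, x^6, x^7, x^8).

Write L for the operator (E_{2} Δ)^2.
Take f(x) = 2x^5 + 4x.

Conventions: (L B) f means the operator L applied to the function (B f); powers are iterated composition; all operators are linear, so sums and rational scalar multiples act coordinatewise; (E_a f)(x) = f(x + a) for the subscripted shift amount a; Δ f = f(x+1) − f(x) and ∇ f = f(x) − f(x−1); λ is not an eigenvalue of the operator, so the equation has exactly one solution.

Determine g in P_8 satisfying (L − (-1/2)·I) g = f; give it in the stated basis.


write g with unknown coordinates in the stated basis and equate coefficients in (L − (-1/2)·I) g = f
solving from the highest basis element down gives g = 4x^5 - 160x^3 - 2400x^2 - 10152x - 1200
check: L g = 80x^3 + 1200x^2 + 5080x + 600
so L g − (-1/2)·g = 2x^5 + 4x = f ✓

the image equals g(x) = 4x^5 - 160x^3 - 2400x^2 - 10152x - 1200


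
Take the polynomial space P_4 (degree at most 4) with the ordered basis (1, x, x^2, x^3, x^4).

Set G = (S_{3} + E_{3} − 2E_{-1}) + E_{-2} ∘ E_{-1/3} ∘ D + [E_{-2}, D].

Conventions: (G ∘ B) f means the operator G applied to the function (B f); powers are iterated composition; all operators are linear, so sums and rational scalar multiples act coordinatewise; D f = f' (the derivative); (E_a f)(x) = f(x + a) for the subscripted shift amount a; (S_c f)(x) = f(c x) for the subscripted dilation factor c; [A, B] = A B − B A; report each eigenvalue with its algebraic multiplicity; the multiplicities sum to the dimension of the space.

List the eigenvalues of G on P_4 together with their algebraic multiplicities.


λ = 0 (multiplicity 1), λ = 2 (multiplicity 1), λ = 8 (multiplicity 1), λ = 26 (multiplicity 1), λ = 80 (multiplicity 1)

image of 1: 0
image of x: 2x + 6
image of x^2: 8x^2 + 12x + 7/3
image of x^3: 26x^3 + 18x^2 + 7x + 136/3
image of x^4: 80x^4 + 24x^3 + 14x^2 + (544/3)x + 761/27
the matrix is upper triangular; its diagonal is (0, 2, 8, 26, 80)
for a triangular matrix the eigenvalues are the diagonal entries, with algebraic multiplicity their repetition count


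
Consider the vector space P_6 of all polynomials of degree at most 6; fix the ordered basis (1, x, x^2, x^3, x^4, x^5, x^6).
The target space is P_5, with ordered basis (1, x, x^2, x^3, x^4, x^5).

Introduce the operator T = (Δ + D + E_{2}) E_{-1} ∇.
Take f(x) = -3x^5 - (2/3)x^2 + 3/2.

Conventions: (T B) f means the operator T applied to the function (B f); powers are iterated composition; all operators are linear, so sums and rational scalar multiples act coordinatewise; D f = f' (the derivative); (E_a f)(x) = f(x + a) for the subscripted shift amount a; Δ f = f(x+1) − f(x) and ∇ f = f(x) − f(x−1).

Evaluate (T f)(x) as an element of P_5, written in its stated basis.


the result is g(x) = -15x^4 - 150x^3 + 420x^2 - (1939/3)x + 926/3

∇ f = -15x^4 + 30x^3 - 30x^2 + (41/3)x - 7/3
E_{-1} ∇ f = -15x^4 + 90x^3 - 210x^2 + (671/3)x - 91
Δ (E_{-1} ∇) f = -60x^3 + 180x^2 - 210x + 266/3
D (E_{-1} ∇) f = -60x^3 + 270x^2 - 420x + 671/3
E_{2} (E_{-1} ∇) f = -15x^4 - 30x^3 - 30x^2 - (49/3)x - 11/3
(Δ + D + E_{2}) (E_{-1} ∇) f = -15x^4 - 150x^3 + 420x^2 - (1939/3)x + 926/3


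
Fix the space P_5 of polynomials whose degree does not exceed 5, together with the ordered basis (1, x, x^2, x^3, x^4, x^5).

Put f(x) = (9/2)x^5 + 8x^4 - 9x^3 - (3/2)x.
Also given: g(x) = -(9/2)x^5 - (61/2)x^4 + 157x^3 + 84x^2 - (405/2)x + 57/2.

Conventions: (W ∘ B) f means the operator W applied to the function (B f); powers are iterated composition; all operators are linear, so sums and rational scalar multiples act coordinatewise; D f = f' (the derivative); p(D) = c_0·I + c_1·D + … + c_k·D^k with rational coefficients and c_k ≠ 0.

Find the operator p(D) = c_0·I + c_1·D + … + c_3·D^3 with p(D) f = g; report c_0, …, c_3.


D^0 f = (9/2)x^5 + 8x^4 - 9x^3 - (3/2)x
D^1 f = (45/2)x^4 + 32x^3 - 27x^2 - 3/2
D^2 f = 90x^3 + 96x^2 - 54x
D^3 f = 270x^2 + 192x - 54
matching coefficients of g against c_0 f + c_1 Df + … from the top degree down determines the c_i
solution: c_0 = -1, c_1 = -1, c_2 = 2, c_3 = -1/2

c_0 = -1, c_1 = -1, c_2 = 2, c_3 = -1/2


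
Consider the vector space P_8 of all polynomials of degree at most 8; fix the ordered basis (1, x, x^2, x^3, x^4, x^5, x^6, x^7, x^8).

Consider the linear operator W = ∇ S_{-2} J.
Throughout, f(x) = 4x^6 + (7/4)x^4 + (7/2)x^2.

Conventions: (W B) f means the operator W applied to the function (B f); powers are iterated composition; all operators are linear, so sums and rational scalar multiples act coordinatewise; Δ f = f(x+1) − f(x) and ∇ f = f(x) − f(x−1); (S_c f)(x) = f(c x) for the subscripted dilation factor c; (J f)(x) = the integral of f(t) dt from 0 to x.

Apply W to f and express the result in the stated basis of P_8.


the result is g(x) = -512x^6 + 1536x^5 - 2616x^4 + 2672x^3 - 1676x^2 + 596x - 9836/105

J f = (4/7)x^7 + (7/20)x^5 + (7/6)x^3
S_{-2} J f = -(512/7)x^7 - (56/5)x^5 - (28/3)x^3
∇ S_{-2} J f = -512x^6 + 1536x^5 - 2616x^4 + 2672x^3 - 1676x^2 + 596x - 9836/105


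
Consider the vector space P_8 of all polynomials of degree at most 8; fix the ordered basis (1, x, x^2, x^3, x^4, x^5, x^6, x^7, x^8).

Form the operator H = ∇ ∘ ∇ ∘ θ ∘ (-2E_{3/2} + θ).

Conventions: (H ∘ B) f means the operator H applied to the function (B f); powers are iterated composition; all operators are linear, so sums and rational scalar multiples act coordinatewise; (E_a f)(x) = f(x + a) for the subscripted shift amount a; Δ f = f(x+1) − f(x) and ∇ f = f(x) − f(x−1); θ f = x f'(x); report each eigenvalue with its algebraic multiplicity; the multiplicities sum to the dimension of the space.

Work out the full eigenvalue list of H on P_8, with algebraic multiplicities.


λ = 0 (multiplicity 9)

image of 1: 0
image of x: 0
image of x^2: 0
image of x^3: 18x - 54
image of x^4: 96x^2 - 408x + 220
image of x^5: 300x^3 - 1620x^2 + 1680x - 750
image of x^6: 720x^4 - 4680x^3 + 7200x^2 - 6570x + 4461/2
image of x^7: 1470x^5 - 11130x^4 + 22820x^3 - 31500x^2 + (84385/4)x - 6174
image of x^8: 2688x^6 - 23184x^5 + 59640x^4 - 110040x^3 + 109788x^2 - 64785x + 32511/2
the matrix is upper triangular; its diagonal is (0, 0, 0, 0, 0, 0, 0, 0, 0)
for a triangular matrix the eigenvalues are the diagonal entries, with algebraic multiplicity their repetition count


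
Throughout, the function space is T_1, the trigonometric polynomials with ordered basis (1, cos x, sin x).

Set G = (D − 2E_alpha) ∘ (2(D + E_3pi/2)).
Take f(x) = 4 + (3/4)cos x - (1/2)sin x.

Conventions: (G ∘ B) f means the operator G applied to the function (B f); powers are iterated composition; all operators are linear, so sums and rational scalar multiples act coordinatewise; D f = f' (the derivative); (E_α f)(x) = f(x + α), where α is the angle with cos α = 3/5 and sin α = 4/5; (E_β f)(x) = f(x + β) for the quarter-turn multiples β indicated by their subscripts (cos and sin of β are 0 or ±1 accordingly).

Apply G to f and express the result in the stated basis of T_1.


D f = -(1/2)cos x - (3/4)sin x
E_3pi/2 f = 4 + (1/2)cos x + (3/4)sin x
(D + E_3pi/2) f = 4
(2(D + E_3pi/2)) f = 8
D (2(D + E_3pi/2)) f = 0
E_alpha (2(D + E_3pi/2)) f = 8
(-2E_alpha) (2(D + E_3pi/2)) f = -16
(D − 2E_alpha) (2(D + E_3pi/2)) f = -16

g(x) = -16


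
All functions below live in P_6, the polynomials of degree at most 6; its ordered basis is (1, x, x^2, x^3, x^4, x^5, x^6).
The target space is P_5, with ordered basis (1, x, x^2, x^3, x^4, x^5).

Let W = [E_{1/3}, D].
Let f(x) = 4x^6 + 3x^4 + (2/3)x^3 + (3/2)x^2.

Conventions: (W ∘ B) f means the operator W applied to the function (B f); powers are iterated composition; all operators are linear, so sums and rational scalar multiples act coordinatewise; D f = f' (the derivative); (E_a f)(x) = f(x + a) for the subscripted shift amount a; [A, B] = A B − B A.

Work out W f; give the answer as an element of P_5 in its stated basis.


D f = 24x^5 + 12x^3 + 2x^2 + 3x
E_{1/3} D f = 24x^5 + 40x^4 + (116/3)x^3 + (206/9)x^2 + (265/27)x + 143/81
E_{1/3} f = 4x^6 + 8x^5 + (29/3)x^4 + (206/27)x^3 + (265/54)x^2 + (143/81)x + 341/1458
D E_{1/3} f = 24x^5 + 40x^4 + (116/3)x^3 + (206/9)x^2 + (265/27)x + 143/81
[E_{1/3}, D] f = 0

the image equals g(x) = 0


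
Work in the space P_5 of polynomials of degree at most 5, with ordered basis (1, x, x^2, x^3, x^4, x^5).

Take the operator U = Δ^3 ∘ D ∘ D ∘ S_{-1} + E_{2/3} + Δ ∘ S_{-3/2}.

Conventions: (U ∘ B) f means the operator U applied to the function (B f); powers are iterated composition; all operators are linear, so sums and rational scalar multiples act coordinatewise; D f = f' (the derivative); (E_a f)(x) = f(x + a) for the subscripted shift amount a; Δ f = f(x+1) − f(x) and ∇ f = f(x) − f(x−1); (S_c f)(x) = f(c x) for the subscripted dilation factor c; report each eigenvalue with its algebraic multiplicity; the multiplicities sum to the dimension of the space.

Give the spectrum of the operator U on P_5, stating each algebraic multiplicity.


λ = 1 (multiplicity 6)

image of 1: 1
image of x: x - 5/6
image of x^2: x^2 + (35/6)x + 97/36
image of x^3: x^3 - (65/8)x^2 - (211/24)x - 665/216
image of x^4: x^4 + (275/12)x^3 + (793/24)x^2 + (2315/108)x + 6817/1296
image of x^5: x^5 - (3325/96)x^4 - (10295/144)x^3 - (31525/432)x^2 - (95855/2592)x - 991145/7776
the matrix is upper triangular; its diagonal is (1, 1, 1, 1, 1, 1)
for a triangular matrix the eigenvalues are the diagonal entries, with algebraic multiplicity their repetition count


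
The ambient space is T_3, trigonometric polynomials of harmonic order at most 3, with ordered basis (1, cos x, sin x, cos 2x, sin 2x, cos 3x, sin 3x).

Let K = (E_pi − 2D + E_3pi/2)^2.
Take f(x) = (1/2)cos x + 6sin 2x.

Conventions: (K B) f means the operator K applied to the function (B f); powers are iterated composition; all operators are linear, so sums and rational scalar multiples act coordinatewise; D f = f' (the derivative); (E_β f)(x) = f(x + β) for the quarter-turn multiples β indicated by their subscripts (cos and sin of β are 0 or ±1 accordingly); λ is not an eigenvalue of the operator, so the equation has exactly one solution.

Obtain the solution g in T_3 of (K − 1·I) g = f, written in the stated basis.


the image equals g(x) = -(1/26)cos x + (1/39)sin x - (6/17)sin 2x

write g with unknown coordinates in the stated basis and equate coefficients in (K − 1·I) g = f
solving from the highest basis element down gives g = -(1/26)cos x + (1/39)sin x - (6/17)sin 2x
check: K g = (6/13)cos x + (1/39)sin x + (96/17)sin 2x
so K g − 1·g = (1/2)cos x + 6sin 2x = f ✓


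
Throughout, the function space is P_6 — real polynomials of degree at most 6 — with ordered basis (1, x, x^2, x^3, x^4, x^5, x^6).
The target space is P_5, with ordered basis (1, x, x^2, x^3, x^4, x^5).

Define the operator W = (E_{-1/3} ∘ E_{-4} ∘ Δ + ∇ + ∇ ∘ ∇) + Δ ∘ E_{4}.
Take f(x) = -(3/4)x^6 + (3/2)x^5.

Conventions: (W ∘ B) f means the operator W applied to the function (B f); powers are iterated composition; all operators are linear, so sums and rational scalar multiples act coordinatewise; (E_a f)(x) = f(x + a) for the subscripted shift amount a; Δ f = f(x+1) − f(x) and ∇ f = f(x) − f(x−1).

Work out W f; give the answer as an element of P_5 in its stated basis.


Δ f = -(9/2)x^5 - (15/4)x^4 + (15/4)x^2 + 3x + 3/4
E_{-4} Δ f = -(9/2)x^5 + (345/4)x^4 - 660x^3 + (10095/4)x^2 - 4827x + 14787/4
E_{-1/3} E_{-4} Δ f = -(9/2)x^5 + (375/4)x^4 - 780x^3 + (38915/12)x^2 - (60683/9)x + 202021/36
∇ f = -(9/2)x^5 + (75/4)x^4 - 30x^3 + (105/4)x^2 - 12x + 9/4
∇ f = -(9/2)x^5 + (75/4)x^4 - 30x^3 + (105/4)x^2 - 12x + 9/4
∇ ∇ f = -(45/2)x^4 + 120x^3 - (495/2)x^2 + 240x - 183/2
(E_{-1/3} ∘ E_{-4} ∘ Δ + ∇ + ∇ ∘ ∇) f = -9x^5 + 90x^4 - 690x^3 + (9065/3)x^2 - (58631/9)x + 49702/9
E_{4} f = -(3/4)x^6 - (33/2)x^5 - 150x^4 - 720x^3 - 1920x^2 - 2688x - 1536
Δ E_{4} f = -(9/2)x^5 - (375/4)x^4 - 780x^3 - (12945/4)x^2 - 6687x - 21981/4
((E_{-1/3} ∘ E_{-4} ∘ Δ + ∇ + ∇ ∘ ∇) + Δ ∘ E_{4}) f = -(27/2)x^5 - (15/4)x^4 - 1470x^3 - (2575/12)x^2 - (118814/9)x + 979/36

the image equals g(x) = -(27/2)x^5 - (15/4)x^4 - 1470x^3 - (2575/12)x^2 - (118814/9)x + 979/36


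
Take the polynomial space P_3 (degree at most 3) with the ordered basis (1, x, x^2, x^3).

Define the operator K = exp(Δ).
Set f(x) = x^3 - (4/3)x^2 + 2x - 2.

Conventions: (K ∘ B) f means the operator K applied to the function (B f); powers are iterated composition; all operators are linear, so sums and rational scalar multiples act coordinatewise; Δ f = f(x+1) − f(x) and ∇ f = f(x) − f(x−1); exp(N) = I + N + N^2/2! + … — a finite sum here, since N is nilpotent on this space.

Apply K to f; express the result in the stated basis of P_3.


order-1 term: 3x^2 + (1/3)x + 5/3
order-2 term: 3x + 5/3
order-3 term: 1
the series for exp(Δ) f terminates at order 3
exp(Δ) f = x^3 + (5/3)x^2 + (16/3)x + 7/3

the result is g(x) = x^3 + (5/3)x^2 + (16/3)x + 7/3


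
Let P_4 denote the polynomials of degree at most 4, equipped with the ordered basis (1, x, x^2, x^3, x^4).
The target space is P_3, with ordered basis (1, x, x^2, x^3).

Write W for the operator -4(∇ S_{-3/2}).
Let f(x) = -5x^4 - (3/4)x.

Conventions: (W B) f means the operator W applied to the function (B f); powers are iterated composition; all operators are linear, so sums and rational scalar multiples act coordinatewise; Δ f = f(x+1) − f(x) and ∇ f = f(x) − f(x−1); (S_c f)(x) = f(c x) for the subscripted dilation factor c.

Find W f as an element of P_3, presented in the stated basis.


g(x) = 405x^3 - (1215/2)x^2 + 405x - 423/4

S_{-3/2} f = -(405/16)x^4 + (9/8)x
∇ S_{-3/2} f = -(405/4)x^3 + (1215/8)x^2 - (405/4)x + 423/16
(-4(∇ S_{-3/2})) f = 405x^3 - (1215/2)x^2 + 405x - 423/4


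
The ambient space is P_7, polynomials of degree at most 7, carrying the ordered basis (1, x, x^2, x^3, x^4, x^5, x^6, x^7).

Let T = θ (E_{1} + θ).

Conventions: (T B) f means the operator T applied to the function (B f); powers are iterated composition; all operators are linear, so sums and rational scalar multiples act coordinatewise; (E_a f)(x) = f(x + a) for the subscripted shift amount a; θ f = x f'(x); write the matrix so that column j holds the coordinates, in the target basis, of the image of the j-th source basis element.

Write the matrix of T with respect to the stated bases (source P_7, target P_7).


the matrix is [[0, 0, 0, 0, 0, 0, 0, 0]; [0, 2, 2, 3, 4, 5, 6, 7]; [0, 0, 6, 6, 12, 20, 30, 42]; [0, 0, 0, 12, 12, 30, 60, 105]; [0, 0, 0, 0, 20, 20, 60, 140]; [0, 0, 0, 0, 0, 30, 30, 105]; [0, 0, 0, 0, 0, 0, 42, 42]; [0, 0, 0, 0, 0, 0, 0, 56]] (rows listed top to bottom)

image of 1: 0
image of x: 2x
image of x^2: 6x^2 + 2x
image of x^3: 12x^3 + 6x^2 + 3x
image of x^4: 20x^4 + 12x^3 + 12x^2 + 4x
image of x^5: 30x^5 + 20x^4 + 30x^3 + 20x^2 + 5x
image of x^6: 42x^6 + 30x^5 + 60x^4 + 60x^3 + 30x^2 + 6x
image of x^7: 56x^7 + 42x^6 + 105x^5 + 140x^4 + 105x^3 + 42x^2 + 7x
each image's coordinates form column j of the matrix


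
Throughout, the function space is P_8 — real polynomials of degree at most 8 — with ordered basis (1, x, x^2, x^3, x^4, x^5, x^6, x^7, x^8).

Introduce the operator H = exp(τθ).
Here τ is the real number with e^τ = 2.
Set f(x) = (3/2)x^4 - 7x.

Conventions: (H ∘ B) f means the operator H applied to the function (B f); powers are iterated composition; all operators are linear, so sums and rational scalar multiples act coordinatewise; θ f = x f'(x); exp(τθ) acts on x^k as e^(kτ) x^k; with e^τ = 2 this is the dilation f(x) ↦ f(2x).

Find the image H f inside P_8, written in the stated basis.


exp(τθ) x^k = e^(kτ) x^k; with e^τ = 2 this sends x^k to 2^k x^k
x ↦ 2 x
x^4 ↦ 16 x^4
applying this coordinatewise to f: exp(τθ) f = 24x^4 - 14x

the result is g(x) = 24x^4 - 14x


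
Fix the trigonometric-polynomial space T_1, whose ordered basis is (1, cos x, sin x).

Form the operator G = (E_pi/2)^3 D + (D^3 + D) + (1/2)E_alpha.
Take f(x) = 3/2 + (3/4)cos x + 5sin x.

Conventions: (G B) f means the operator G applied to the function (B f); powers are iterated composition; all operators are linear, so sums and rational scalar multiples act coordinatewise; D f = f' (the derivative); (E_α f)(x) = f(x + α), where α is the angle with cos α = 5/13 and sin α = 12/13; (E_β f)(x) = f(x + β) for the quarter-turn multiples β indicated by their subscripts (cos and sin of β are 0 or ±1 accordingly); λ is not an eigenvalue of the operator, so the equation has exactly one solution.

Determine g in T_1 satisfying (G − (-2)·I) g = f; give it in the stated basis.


write g with unknown coordinates in the stated basis and equate coefficients in (G − (-2)·I) g = f
solving from the highest basis element down gives g = 3/5 + (9/1082)cos x + (848/541)sin x
check: G g = 3/10 + (1587/2164)cos x + (1009/541)sin x
so G g − (-2)·g = 3/2 + (3/4)cos x + 5sin x = f ✓

the result is g(x) = 3/5 + (9/1082)cos x + (848/541)sin x


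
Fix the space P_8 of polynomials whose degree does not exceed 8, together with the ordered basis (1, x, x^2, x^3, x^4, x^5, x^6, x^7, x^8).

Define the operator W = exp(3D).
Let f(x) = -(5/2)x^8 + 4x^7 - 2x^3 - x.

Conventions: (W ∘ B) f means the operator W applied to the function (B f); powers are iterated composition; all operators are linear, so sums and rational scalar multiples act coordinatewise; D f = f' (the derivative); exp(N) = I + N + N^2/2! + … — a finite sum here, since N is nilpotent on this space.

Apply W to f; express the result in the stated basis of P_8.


the image equals g(x) = -(5/2)x^8 - 56x^7 - 546x^6 - 3024x^5 - 10395x^4 - 22682x^3 - 30636x^2 - 23383x - 15423/2

order-1 term: -60x^7 + 84x^6 - 18x^2 - 3
order-2 term: -630x^6 + 756x^5 - 54x
order-3 term: -3780x^5 + 3780x^4 - 54
order-4 term: -14175x^4 + 11340x^3
order-5 term: -34020x^3 + 20412x^2
order-6 term: -51030x^2 + 20412x
order-7 term: -43740x + 8748
order-8 term: -32805/2
the series for exp(3D) f terminates at order 8
exp(3D) f = -(5/2)x^8 - 56x^7 - 546x^6 - 3024x^5 - 10395x^4 - 22682x^3 - 30636x^2 - 23383x - 15423/2


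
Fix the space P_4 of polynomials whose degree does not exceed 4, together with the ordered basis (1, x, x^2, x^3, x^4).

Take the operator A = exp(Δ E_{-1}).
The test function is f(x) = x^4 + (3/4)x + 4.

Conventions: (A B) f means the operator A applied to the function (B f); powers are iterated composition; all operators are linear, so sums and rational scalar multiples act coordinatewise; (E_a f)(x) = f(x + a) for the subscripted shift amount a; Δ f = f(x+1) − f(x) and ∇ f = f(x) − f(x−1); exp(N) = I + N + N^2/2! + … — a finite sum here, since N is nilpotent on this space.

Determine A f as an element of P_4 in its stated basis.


order-1 term: 4x^3 - 6x^2 + 4x - 1/4
order-2 term: 6x^2 - 12x + 7
order-3 term: 4x - 6
order-4 term: 1
the series for exp(Δ E_{-1}) f terminates at order 4
exp(Δ E_{-1}) f = x^4 + 4x^3 - (13/4)x + 23/4

the result is g(x) = x^4 + 4x^3 - (13/4)x + 23/4


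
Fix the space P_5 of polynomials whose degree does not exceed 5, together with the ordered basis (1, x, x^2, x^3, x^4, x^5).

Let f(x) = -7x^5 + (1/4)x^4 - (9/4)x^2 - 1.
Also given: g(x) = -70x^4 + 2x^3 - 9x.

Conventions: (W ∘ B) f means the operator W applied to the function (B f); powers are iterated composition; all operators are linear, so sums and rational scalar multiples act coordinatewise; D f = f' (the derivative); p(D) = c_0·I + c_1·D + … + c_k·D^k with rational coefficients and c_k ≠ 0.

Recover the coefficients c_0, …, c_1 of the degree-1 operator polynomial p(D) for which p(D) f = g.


D^0 f = -7x^5 + (1/4)x^4 - (9/4)x^2 - 1
D^1 f = -35x^4 + x^3 - (9/2)x
matching coefficients of g against c_0 f + c_1 Df + … from the top degree down determines the c_i
solution: c_0 = 0, c_1 = 2

c_0 = 0, c_1 = 2


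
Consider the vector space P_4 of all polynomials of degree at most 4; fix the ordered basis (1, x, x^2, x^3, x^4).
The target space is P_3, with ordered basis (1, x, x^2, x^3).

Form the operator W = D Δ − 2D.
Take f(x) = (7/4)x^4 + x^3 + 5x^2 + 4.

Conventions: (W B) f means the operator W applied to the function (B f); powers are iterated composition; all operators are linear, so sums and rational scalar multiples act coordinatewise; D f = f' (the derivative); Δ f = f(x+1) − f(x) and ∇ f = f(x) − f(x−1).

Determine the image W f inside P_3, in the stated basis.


Δ f = 7x^3 + (27/2)x^2 + 20x + 31/4
D Δ f = 21x^2 + 27x + 20
D f = 7x^3 + 3x^2 + 10x
(-2D) f = -14x^3 - 6x^2 - 20x
(D Δ − 2D) f = -14x^3 + 15x^2 + 7x + 20

g(x) = -14x^3 + 15x^2 + 7x + 20


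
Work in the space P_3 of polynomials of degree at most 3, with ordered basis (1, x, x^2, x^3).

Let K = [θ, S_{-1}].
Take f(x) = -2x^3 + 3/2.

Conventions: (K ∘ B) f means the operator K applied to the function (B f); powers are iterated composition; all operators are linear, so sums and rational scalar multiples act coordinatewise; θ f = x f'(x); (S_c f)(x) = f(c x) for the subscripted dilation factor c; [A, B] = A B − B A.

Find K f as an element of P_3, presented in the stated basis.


S_{-1} f = 2x^3 + 3/2
θ S_{-1} f = 6x^3
θ f = -6x^3
S_{-1} θ f = 6x^3
[θ, S_{-1}] f = 0

the image equals g(x) = 0


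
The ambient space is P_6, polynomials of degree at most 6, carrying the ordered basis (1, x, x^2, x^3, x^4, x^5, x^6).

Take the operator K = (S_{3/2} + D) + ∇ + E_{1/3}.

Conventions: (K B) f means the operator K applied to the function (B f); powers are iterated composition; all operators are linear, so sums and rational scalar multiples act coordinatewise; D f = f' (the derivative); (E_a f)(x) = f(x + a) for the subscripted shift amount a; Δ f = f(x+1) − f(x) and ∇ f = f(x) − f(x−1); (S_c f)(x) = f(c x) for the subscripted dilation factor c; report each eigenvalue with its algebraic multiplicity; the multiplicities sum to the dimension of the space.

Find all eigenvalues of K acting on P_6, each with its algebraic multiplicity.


image of 1: 2
image of x: (5/2)x + 7/3
image of x^2: (13/4)x^2 + (14/3)x - 8/9
image of x^3: (35/8)x^3 + 7x^2 - (8/3)x + 28/27
image of x^4: (97/16)x^4 + (28/3)x^3 - (16/3)x^2 + (112/27)x - 80/81
image of x^5: (275/32)x^5 + (35/3)x^4 - (80/9)x^3 + (280/27)x^2 - (400/81)x + 244/243
image of x^6: (793/64)x^6 + 14x^5 - (40/3)x^4 + (560/27)x^3 - (400/27)x^2 + (488/81)x - 728/729
the matrix is upper triangular; its diagonal is (2, 5/2, 13/4, 35/8, 97/16, 275/32, 793/64)
for a triangular matrix the eigenvalues are the diagonal entries, with algebraic multiplicity their repetition count

λ = 2 (multiplicity 1), λ = 5/2 (multiplicity 1), λ = 13/4 (multiplicity 1), λ = 35/8 (multiplicity 1), λ = 97/16 (multiplicity 1), λ = 275/32 (multiplicity 1), λ = 793/64 (multiplicity 1)


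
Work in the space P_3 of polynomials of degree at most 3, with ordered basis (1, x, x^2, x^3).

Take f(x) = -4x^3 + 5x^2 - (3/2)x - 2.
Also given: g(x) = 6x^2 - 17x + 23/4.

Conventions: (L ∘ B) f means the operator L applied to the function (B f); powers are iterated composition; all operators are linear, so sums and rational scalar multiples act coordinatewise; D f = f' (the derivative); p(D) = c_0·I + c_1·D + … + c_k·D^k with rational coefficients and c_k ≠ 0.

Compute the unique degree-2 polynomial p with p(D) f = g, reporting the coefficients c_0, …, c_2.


p(D) = -(1/2)·D + (1/2)·D^2, i.e. c_0 = 0, c_1 = -1/2, c_2 = 1/2

D^0 f = -4x^3 + 5x^2 - (3/2)x - 2
D^1 f = -12x^2 + 10x - 3/2
D^2 f = -24x + 10
matching coefficients of g against c_0 f + c_1 Df + … from the top degree down determines the c_i
solution: c_0 = 0, c_1 = -1/2, c_2 = 1/2


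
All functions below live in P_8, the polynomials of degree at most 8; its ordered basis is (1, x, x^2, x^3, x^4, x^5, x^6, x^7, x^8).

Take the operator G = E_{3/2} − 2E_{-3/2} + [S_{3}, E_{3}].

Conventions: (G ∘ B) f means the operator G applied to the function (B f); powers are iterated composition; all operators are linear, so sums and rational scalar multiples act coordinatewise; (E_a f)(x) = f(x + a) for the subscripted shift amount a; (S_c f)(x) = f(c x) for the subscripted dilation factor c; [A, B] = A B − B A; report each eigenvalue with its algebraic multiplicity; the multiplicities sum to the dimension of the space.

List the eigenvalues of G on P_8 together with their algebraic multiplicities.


λ = -1 (multiplicity 9)

image of 1: -1
image of x: -x - 3/2
image of x^2: -x^2 - 27x - 297/4
image of x^3: -x^3 - (297/2)x^2 - (2619/4)x - 5535/8
image of x^4: -x^4 - 630x^3 - (7803/2)x^2 - (16767/2)x - 103761/16
image of x^5: -x^5 - (4815/2)x^4 - (38925/2)x^3 - (252315/4)x^2 - (1555605/16)x - 1881063/32
image of x^6: -x^6 - 8721x^5 - (350055/4)x^4 - (757755/2)x^3 - (13998015/16)x^2 - (16933941/16)x - 33966297/64
image of x^7: -x^7 - (61173/2)x^6 - (1469853/4)x^5 - (15918525/8)x^4 - (97980435/16)x^3 - (355643379/32)x^2 - (713282031/64)x - 611933535/128
image of x^8: -x^8 - 104940x^7 - 1469727x^6 - 9552249x^5 - (293935635/8)x^4 - (355653585/4)x^3 - (2139835887/16)x^2 - (1835813727/16)x - 11018287521/256
the matrix is upper triangular; its diagonal is (-1, -1, -1, -1, -1, -1, -1, -1, -1)
for a triangular matrix the eigenvalues are the diagonal entries, with algebraic multiplicity their repetition count


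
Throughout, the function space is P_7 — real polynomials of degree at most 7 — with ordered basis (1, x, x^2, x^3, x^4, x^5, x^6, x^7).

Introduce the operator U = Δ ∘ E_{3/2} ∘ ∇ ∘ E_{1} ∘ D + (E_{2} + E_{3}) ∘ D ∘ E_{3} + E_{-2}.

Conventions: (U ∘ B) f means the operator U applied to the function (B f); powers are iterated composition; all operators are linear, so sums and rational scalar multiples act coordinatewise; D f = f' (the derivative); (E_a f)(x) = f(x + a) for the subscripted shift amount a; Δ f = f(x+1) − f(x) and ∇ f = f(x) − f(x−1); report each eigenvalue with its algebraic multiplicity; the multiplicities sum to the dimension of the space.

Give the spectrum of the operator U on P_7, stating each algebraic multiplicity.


image of 1: 1
image of x: x
image of x^2: x^2 + 26
image of x^3: x^3 + 78x + 181
image of x^4: x^4 + 156x^2 + 724x + 1440
image of x^5: x^5 + 260x^3 + 1810x^2 + 7200x + 9958
image of x^6: x^6 + 390x^4 + 3620x^3 + 21600x^2 + 59748x + 67495
image of x^7: x^7 + 546x^5 + 6335x^4 + 50400x^3 + 209118x^2 + 472465x + 3562949/8
the matrix is upper triangular; its diagonal is (1, 1, 1, 1, 1, 1, 1, 1)
for a triangular matrix the eigenvalues are the diagonal entries, with algebraic multiplicity their repetition count

λ = 1 (multiplicity 8)


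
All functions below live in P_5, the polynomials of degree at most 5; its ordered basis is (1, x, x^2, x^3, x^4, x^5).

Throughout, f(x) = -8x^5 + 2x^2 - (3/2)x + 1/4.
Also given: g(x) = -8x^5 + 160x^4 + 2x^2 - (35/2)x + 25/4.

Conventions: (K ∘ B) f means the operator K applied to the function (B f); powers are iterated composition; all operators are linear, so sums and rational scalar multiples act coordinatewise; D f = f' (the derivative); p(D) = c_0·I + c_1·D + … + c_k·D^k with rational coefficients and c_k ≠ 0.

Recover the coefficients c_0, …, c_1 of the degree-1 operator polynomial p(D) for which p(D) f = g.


D^0 f = -8x^5 + 2x^2 - (3/2)x + 1/4
D^1 f = -40x^4 + 4x - 3/2
matching coefficients of g against c_0 f + c_1 Df + … from the top degree down determines the c_i
solution: c_0 = 1, c_1 = -4

c_0 = 1, c_1 = -4


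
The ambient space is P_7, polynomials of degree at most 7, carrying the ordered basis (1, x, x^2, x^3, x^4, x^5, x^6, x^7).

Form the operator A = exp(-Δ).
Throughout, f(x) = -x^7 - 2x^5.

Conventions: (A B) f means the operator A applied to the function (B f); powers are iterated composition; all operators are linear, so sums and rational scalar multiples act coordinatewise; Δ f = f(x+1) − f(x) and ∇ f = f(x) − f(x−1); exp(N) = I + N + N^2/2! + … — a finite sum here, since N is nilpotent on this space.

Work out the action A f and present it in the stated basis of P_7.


g(x) = -x^7 + 7x^6 - 2x^5 - 25x^4 - 35x^3 + 22x^2 + 53x + 13

order-1 term: 7x^6 + 21x^5 + 45x^4 + 55x^3 + 41x^2 + 17x + 3
order-2 term: -21x^5 - 105x^4 - 265x^3 - 375x^2 - 287x - 93
order-3 term: 35x^4 + 210x^3 + 545x^2 + 690x + 351
order-4 term: -35x^3 - 210x^2 - 465x - 370
order-5 term: 21x^2 + 105x + 142
order-6 term: -7x - 21
order-7 term: 1
the series for exp(-Δ) f terminates at order 7
exp(-Δ) f = -x^7 + 7x^6 - 2x^5 - 25x^4 - 35x^3 + 22x^2 + 53x + 13


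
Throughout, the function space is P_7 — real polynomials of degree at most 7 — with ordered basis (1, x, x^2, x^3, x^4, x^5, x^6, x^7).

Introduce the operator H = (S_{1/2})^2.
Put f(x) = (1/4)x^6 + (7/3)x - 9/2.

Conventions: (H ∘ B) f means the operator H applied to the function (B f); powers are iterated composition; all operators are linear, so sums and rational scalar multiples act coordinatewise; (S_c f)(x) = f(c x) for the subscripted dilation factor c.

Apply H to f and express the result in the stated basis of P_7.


S_{1/2} f = (1/256)x^6 + (7/6)x - 9/2
S_{1/2} S_{1/2} f = (1/16384)x^6 + (7/12)x - 9/2

the image equals g(x) = (1/16384)x^6 + (7/12)x - 9/2


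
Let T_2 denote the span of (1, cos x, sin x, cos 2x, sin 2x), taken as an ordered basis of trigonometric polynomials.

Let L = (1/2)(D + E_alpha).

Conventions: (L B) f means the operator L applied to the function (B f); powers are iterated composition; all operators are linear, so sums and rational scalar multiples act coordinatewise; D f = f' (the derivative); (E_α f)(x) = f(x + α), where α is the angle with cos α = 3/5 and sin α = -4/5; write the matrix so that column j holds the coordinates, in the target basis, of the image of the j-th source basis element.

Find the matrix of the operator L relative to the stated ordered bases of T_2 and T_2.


the matrix is [[1/2, 0, 0, 0, 0]; [0, 3/10, 1/10, 0, 0]; [0, -1/10, 3/10, 0, 0]; [0, 0, 0, -7/50, 13/25]; [0, 0, 0, -13/25, -7/50]] (rows listed top to bottom)

image of 1: 1/2
image of cos x: (3/10)cos x - (1/10)sin x
image of sin x: (1/10)cos x + (3/10)sin x
image of cos 2x: -(7/50)cos 2x - (13/25)sin 2x
image of sin 2x: (13/25)cos 2x - (7/50)sin 2x
each image's coordinates form column j of the matrix


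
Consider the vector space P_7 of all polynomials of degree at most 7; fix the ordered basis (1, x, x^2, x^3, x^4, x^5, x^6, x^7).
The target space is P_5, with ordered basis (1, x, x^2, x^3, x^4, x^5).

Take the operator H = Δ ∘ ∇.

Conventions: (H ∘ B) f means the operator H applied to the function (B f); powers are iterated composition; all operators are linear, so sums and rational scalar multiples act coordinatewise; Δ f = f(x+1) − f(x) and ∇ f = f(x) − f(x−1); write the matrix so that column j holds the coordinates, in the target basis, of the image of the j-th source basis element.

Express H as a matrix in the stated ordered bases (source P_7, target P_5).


image of 1: 0
image of x: 0
image of x^2: 2
image of x^3: 6x
image of x^4: 12x^2 + 2
image of x^5: 20x^3 + 10x
image of x^6: 30x^4 + 30x^2 + 2
image of x^7: 42x^5 + 70x^3 + 14x
each image's coordinates form column j of the matrix

the matrix is [[0, 0, 2, 0, 2, 0, 2, 0]; [0, 0, 0, 6, 0, 10, 0, 14]; [0, 0, 0, 0, 12, 0, 30, 0]; [0, 0, 0, 0, 0, 20, 0, 70]; [0, 0, 0, 0, 0, 0, 30, 0]; [0, 0, 0, 0, 0, 0, 0, 42]] (rows listed top to bottom)


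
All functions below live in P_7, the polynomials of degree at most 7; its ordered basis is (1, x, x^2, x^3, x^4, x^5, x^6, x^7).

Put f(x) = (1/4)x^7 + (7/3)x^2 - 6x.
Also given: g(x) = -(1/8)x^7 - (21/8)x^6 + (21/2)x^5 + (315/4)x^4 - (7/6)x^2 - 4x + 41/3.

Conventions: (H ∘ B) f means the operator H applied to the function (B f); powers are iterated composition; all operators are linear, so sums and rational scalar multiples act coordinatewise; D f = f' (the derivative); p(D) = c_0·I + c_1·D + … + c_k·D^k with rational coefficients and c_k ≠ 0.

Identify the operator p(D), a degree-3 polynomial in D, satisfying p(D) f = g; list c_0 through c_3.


p(D) = -(1/2)·I − (3/2)·D + D^2 + (3/2)·D^3, i.e. c_0 = -1/2, c_1 = -3/2, c_2 = 1, c_3 = 3/2

D^0 f = (1/4)x^7 + (7/3)x^2 - 6x
D^1 f = (7/4)x^6 + (14/3)x - 6
D^2 f = (21/2)x^5 + 14/3
D^3 f = (105/2)x^4
matching coefficients of g against c_0 f + c_1 Df + … from the top degree down determines the c_i
solution: c_0 = -1/2, c_1 = -3/2, c_2 = 1, c_3 = 3/2


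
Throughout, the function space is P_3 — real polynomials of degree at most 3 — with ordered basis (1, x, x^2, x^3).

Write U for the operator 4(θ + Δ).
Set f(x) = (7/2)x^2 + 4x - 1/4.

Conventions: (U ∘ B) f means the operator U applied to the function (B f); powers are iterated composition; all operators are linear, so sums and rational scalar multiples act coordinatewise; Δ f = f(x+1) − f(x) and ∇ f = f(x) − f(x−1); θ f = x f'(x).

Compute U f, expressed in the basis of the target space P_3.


θ f = 7x^2 + 4x
Δ f = 7x + 15/2
(θ + Δ) f = 7x^2 + 11x + 15/2
(4(θ + Δ)) f = 28x^2 + 44x + 30

the image equals g(x) = 28x^2 + 44x + 30


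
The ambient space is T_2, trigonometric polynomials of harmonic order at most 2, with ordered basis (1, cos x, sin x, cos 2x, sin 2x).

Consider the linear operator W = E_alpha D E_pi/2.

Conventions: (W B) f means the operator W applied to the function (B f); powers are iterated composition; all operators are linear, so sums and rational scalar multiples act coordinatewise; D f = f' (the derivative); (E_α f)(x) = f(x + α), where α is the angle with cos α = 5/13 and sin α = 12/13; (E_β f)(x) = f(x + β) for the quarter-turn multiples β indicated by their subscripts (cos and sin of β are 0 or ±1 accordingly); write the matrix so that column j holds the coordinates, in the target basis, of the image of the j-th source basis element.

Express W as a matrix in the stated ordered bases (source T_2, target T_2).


the matrix is [[0, 0, 0, 0, 0]; [0, -5/13, -12/13, 0, 0]; [0, 12/13, -5/13, 0, 0]; [0, 0, 0, 240/169, 238/169]; [0, 0, 0, -238/169, 240/169]] (rows listed top to bottom)

image of 1: 0
image of cos x: -(5/13)cos x + (12/13)sin x
image of sin x: -(12/13)cos x - (5/13)sin x
image of cos 2x: (240/169)cos 2x - (238/169)sin 2x
image of sin 2x: (238/169)cos 2x + (240/169)sin 2x
each image's coordinates form column j of the matrix


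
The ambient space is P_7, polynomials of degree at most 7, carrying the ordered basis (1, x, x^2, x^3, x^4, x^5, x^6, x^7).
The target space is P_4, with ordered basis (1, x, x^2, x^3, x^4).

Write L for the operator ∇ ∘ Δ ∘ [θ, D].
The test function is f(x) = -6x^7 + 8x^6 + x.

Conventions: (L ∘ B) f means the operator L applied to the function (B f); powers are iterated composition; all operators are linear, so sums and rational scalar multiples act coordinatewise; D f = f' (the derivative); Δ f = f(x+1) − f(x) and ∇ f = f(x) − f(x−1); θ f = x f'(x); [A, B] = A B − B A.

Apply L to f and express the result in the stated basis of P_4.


D f = -42x^6 + 48x^5 + 1
θ D f = -252x^6 + 240x^5
θ f = -42x^7 + 48x^6 + x
D θ f = -294x^6 + 288x^5 + 1
[θ, D] f = 42x^6 - 48x^5 - 1
Δ [θ, D] f = 252x^5 + 390x^4 + 360x^3 + 150x^2 + 12x - 6
∇ Δ [θ, D] f = 1260x^4 - 960x^3 + 1260x^2 - 480x + 84

g(x) = 1260x^4 - 960x^3 + 1260x^2 - 480x + 84


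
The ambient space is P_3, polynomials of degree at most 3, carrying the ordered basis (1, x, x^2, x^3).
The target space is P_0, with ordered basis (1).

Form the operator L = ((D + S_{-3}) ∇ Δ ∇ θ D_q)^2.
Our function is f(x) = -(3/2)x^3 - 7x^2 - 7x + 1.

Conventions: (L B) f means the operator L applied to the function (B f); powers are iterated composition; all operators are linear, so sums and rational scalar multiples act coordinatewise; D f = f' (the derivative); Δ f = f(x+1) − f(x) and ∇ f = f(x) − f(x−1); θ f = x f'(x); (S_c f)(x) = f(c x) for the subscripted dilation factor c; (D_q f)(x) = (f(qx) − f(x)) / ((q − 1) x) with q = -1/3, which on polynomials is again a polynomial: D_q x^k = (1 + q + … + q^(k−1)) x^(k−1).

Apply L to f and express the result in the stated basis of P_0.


D_q f = -(7/6)x^2 - (14/3)x - 7
θ D_q f = -(7/3)x^2 - (14/3)x
∇ θ D_q f = -(14/3)x - 7/3
Δ (∇ θ D_q) f = -14/3
∇ Δ (∇ θ D_q) f = 0
D (∇ Δ) (∇ θ D_q) f = 0
S_{-3} (∇ Δ) (∇ θ D_q) f = 0
(D + S_{-3}) (∇ Δ) (∇ θ D_q) f = 0
D_q ((D + S_{-3}) ∇ Δ ∇ θ D_q) f = 0
θ D_q ((D + S_{-3}) ∇ Δ ∇ θ D_q) f = 0
∇ θ D_q ((D + S_{-3}) ∇ Δ ∇ θ D_q) f = 0
Δ (∇ θ D_q) ((D + S_{-3}) ∇ Δ ∇ θ D_q) f = 0
∇ Δ (∇ θ D_q) ((D + S_{-3}) ∇ Δ ∇ θ D_q) f = 0
D (∇ Δ) (∇ θ D_q) ((D + S_{-3}) ∇ Δ ∇ θ D_q) f = 0
S_{-3} (∇ Δ) (∇ θ D_q) ((D + S_{-3}) ∇ Δ ∇ θ D_q) f = 0
(D + S_{-3}) (∇ Δ) (∇ θ D_q) ((D + S_{-3}) ∇ Δ ∇ θ D_q) f = 0

the result is g(x) = 0
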